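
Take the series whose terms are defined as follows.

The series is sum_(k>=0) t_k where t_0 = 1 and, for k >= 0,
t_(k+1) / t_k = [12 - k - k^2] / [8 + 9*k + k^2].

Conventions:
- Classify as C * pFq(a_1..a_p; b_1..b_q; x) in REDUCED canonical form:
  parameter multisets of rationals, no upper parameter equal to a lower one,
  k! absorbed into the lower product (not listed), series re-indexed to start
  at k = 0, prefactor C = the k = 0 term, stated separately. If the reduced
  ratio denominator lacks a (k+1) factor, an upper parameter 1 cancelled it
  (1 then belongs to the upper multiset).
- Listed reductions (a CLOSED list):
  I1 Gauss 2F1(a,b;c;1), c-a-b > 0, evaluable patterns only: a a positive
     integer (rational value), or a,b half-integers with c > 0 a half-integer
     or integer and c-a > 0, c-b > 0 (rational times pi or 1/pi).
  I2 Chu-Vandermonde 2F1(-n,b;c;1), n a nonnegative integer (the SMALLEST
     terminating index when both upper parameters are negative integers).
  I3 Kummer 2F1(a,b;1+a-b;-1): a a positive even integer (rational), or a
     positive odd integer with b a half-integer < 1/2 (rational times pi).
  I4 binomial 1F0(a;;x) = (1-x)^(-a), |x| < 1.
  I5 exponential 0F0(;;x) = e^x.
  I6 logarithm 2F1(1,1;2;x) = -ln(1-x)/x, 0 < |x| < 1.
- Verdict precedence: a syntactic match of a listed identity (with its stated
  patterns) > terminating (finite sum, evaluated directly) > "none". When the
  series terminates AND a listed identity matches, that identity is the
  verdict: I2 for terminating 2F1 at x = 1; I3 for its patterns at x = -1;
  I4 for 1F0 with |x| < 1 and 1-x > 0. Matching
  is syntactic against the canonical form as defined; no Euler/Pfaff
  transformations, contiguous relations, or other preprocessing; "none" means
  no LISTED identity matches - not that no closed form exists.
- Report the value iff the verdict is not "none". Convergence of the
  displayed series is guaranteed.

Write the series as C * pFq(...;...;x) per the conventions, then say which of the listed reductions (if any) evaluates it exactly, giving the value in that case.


At argument -1: a 2F1 with upper {-3, 4}, lower {8}, scaled by C = 1. Verdict: this is Kummer's theorem (I3) (x = -1; c = 8 equals 1+a-b for upper {-3, 4}: listed pattern). Exact value: 7/2.

Key observation: with t_0 = 1, roots of the ratio polynomials (C = 1) are the negated parameters.
Term ratio: r(k) = (-1) * (k-3) (k+4) / [(k+8) (k+1)] - rational; roots negated = parameters, x = (-1), C = 1.


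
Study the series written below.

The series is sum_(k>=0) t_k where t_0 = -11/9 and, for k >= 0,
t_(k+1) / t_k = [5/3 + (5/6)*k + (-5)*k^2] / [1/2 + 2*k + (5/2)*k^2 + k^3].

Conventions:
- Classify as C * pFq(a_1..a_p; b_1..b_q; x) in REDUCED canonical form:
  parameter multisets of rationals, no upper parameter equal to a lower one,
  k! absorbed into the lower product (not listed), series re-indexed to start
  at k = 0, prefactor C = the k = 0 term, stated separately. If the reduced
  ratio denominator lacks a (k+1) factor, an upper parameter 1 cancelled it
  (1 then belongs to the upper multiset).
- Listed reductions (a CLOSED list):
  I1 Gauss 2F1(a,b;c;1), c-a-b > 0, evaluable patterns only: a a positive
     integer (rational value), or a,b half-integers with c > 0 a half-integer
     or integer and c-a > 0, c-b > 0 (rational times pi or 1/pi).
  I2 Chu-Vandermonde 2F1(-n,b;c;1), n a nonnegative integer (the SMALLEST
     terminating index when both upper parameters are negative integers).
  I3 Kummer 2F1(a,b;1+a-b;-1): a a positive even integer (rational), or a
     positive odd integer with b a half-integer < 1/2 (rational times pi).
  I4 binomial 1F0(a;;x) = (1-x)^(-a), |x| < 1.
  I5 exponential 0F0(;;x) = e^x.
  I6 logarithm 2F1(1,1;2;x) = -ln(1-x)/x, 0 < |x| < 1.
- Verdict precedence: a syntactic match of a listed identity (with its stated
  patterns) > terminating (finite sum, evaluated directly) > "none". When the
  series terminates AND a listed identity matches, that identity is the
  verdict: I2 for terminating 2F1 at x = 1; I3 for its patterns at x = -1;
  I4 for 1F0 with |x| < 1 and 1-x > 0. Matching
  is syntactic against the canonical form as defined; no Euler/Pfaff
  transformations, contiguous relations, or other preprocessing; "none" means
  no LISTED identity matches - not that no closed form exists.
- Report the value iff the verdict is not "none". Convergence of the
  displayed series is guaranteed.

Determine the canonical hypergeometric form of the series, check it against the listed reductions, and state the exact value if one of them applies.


At argument -5: a 1F1 with upper {-2/3}, lower {1}, scaled by C = -11/9. Verdict: no listed reduction: x = -5 and upper {-2/3} fail every I1-I6 pattern.

Structural cue: with t_0 = -11/9, the expanded ratio factors over Q; C = -11/9, roots give parameters.
Term ratio: r(k) = (-5) * (k-2/3) / [(k+1) (k+1)] - rational in k, leading ratio (-5); with t_0 = -11/9, classification follows.


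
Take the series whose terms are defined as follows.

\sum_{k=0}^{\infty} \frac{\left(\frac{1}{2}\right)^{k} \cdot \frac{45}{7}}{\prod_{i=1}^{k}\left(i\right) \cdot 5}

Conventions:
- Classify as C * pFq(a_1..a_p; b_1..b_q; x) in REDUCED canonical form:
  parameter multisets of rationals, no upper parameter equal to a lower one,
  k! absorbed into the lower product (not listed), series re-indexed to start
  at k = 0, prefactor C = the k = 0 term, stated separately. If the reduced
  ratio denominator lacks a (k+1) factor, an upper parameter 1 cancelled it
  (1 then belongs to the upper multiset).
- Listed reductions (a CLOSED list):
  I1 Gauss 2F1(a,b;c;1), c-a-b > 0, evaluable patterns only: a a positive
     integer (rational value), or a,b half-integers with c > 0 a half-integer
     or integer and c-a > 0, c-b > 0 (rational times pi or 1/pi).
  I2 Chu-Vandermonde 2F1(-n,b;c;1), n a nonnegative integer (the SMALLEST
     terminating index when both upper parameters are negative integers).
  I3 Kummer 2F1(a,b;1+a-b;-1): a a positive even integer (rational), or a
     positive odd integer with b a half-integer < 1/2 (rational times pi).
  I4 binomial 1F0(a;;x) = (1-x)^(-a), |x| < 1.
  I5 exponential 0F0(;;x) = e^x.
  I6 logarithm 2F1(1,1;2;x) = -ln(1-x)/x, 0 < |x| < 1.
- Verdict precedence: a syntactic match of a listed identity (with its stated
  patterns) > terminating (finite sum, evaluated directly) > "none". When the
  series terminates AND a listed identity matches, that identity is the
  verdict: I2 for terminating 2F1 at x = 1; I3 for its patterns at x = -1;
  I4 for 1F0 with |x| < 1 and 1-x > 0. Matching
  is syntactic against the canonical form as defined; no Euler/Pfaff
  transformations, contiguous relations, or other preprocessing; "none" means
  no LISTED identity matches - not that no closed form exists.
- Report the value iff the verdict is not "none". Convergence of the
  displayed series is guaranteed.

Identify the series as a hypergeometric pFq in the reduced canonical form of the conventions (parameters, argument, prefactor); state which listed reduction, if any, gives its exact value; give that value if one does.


Reduced: x = \frac{1}{2}, 0F0, upper = {-}, lower = {-}, C = \frac{9}{7}. Verdict: the exponential series (I5) matches (the 0F0 exponential series at x = \frac{1}{2}). Exact value: \frac{9}{7} \cdot e^{\frac{1}{2}}.

Key step: t_0 = \frac{9}{7} here, and the constant factors (C = 9/7) combine into one prefactor.
Consecutive-term ratio: r(k) = \frac{1}{2} * 1 / [(k+1)] - poly over poly, x = \frac{1}{2} from leading terms; C = \frac{9}{7} at k = 0.


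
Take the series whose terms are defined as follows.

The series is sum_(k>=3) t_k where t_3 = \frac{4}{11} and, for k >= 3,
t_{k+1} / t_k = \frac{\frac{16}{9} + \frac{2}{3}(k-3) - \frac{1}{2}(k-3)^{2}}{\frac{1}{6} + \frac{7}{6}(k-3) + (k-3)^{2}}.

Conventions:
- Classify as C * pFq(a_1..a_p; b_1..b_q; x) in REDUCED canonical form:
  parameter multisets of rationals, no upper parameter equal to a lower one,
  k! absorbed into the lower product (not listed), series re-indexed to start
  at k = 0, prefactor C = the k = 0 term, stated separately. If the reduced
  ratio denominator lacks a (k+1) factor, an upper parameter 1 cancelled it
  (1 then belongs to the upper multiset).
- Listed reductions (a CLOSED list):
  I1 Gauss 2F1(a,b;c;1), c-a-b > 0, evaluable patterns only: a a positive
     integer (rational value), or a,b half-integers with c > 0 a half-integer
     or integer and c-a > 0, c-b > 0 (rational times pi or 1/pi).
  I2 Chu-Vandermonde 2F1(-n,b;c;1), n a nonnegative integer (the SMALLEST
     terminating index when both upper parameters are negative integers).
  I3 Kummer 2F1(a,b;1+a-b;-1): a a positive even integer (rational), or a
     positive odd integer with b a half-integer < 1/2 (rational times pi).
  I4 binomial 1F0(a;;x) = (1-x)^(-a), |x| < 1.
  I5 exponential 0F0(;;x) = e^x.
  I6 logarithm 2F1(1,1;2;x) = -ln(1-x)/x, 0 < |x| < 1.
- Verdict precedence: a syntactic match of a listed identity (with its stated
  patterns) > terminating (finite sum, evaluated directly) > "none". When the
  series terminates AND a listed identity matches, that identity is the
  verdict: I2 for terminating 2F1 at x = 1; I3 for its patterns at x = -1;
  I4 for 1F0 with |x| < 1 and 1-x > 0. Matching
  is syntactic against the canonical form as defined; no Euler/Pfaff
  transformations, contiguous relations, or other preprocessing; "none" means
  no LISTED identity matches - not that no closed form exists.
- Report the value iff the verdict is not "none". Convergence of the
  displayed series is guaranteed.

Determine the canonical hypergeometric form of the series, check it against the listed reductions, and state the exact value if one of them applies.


Key step: from the first term \frac{4}{11}: roots of the ratio polynomials (C = 4/11, x = -1/2) are the negated parameters.
Ratio: r(k) = -\frac{1}{2} * (k-\frac{8}{3}) (k+\frac{4}{3}) / [(k+\frac{1}{6}) (k+1)] ; factor over Q: parameters, x = -\frac{1}{2}, and C = \frac{4}{11}.

The series (x = -\frac{1}{2}) is 2F1: upper {-\frac{8}{3}, \frac{4}{3}}, lower {\frac{1}{6}}, prefactor \frac{4}{11}. Verdict: none - this 2F1 at x = -\frac{1}{2} matches no listed pattern, and upper {-\frac{8}{3}, \frac{4}{3}} holds no stopper.


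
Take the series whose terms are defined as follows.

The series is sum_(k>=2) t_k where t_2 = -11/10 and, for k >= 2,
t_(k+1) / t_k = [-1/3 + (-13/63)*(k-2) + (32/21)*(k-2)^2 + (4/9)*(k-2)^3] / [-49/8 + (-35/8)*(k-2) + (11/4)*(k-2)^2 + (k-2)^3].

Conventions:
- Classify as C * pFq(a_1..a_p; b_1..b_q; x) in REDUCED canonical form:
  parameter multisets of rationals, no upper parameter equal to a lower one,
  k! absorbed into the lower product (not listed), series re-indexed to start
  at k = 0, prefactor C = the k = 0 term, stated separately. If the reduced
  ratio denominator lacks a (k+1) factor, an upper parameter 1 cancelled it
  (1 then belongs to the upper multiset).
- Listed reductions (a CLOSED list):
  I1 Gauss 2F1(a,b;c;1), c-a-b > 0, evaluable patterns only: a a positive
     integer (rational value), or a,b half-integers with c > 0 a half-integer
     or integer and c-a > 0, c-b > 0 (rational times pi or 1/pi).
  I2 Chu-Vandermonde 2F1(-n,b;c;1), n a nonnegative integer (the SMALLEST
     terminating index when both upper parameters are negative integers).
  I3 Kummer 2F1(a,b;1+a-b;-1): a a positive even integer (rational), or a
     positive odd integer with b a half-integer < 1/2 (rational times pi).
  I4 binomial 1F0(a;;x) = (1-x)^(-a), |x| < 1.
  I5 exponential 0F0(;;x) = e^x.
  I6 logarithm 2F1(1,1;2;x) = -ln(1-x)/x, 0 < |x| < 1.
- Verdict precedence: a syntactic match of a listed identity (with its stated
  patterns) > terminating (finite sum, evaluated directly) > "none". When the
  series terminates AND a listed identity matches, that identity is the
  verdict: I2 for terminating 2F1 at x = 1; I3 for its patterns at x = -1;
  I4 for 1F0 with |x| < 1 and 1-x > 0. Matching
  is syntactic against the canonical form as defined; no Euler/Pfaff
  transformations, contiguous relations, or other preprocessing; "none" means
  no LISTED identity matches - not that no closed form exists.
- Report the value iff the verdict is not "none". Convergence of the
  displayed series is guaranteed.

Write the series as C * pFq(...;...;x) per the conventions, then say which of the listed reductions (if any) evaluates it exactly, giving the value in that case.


With C = -11/10: the canonical form is 2F1(-1/2, 3/7; -7/4; 4/9). Verdict: none. Every listed pattern misses the 2F1 form at 4/9, upper {-1/2, 3/7}.

First insight: x = (4/9) and the parameter 7/2 appears in both the upper and lower lists and cancels.
Term ratio: r(k) = (4/9) * (k-1/2) (k+3/7) / [(k-7/4) (k+1)] - poly over poly, x = (4/9) from leading terms; C = -11/10 at k = 0.


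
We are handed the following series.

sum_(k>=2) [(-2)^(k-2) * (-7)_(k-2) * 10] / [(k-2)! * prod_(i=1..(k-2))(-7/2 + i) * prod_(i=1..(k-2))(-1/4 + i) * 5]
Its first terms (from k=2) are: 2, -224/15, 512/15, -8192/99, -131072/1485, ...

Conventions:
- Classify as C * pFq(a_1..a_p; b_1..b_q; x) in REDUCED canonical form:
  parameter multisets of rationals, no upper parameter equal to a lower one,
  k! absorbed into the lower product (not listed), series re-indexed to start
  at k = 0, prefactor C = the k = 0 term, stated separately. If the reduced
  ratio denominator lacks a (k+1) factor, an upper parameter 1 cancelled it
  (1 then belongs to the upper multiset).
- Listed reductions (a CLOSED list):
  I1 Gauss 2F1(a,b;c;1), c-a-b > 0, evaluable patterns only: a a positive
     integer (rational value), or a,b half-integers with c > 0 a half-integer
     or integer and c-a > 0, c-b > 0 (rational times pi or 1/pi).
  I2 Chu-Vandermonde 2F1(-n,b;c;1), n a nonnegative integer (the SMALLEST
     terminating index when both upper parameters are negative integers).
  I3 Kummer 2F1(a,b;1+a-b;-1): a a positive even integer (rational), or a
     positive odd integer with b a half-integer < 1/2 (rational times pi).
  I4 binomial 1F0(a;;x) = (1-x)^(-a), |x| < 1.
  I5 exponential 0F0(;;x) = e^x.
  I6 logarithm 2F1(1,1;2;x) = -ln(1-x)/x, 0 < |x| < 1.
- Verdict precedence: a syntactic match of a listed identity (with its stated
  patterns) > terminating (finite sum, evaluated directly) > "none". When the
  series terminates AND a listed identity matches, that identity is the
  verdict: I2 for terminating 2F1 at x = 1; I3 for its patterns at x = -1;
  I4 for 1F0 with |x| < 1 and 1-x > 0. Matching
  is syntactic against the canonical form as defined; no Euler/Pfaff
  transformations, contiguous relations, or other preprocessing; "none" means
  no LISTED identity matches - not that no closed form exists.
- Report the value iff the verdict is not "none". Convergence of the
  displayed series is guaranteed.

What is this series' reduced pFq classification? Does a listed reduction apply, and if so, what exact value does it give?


Classification (C = 2): 1F2 with upper {-7}, lower {-5/2, 3/4}, argument x = -2. Verdict: terminating (-7 upstairs). 8 nonzero terms in all; added directly. Value: -10648736930318/64391567625.

Structural cue: from the first term 2: the constant factors (C = 2, x = -2) combine into one prefactor.
Ratio: r(k) = (-2) * (k-7) / [(k-5/2) (k+3/4) (k+1)] - rational in k. x = (-2); t_0 = 2; negate the roots.


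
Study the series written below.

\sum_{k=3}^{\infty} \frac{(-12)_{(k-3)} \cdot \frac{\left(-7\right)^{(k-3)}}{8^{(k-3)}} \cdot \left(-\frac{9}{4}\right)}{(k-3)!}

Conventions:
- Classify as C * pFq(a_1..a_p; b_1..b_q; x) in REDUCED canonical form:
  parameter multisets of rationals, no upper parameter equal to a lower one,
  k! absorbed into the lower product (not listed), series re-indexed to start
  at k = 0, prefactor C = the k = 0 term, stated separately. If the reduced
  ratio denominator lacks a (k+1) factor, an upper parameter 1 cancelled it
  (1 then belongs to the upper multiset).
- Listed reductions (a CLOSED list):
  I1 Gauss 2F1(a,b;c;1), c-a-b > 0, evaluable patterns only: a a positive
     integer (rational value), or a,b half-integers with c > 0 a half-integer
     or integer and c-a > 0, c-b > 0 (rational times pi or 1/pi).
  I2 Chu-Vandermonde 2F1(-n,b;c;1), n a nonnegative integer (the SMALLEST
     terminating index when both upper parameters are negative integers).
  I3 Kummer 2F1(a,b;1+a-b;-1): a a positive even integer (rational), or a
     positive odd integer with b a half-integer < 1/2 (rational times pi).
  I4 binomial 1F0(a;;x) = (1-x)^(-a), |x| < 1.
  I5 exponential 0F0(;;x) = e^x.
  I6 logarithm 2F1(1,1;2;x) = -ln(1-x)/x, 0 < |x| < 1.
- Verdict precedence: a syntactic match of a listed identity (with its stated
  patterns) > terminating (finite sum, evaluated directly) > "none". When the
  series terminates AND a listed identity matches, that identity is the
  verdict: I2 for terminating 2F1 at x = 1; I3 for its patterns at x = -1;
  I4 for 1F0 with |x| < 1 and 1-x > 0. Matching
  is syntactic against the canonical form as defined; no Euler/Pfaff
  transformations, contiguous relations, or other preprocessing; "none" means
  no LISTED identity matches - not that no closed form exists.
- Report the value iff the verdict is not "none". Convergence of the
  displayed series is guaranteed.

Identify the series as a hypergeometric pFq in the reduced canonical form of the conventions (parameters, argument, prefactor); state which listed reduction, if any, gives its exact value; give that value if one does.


The series (x = -\frac{7}{8}) is 1F0: upper {-12}, lower {-}, prefactor -\frac{9}{4}. Verdict: the I4 binomial reduction matches (the 1F0 binomial series: exponent 12, x = -\frac{7}{8}). Its exact value is -\frac{1167717041015625}{274877906944}.

Structural cue: x = -\frac{7}{8} and the two geometric factors (prefactor -9/4) combine into one argument.
Adjacent-term ratio: r(k) = -\frac{7}{8} * (k-12) / [(k+1)] - poly over poly, x = -\frac{7}{8} from leading terms; C = -\frac{9}{4} at k = 0.


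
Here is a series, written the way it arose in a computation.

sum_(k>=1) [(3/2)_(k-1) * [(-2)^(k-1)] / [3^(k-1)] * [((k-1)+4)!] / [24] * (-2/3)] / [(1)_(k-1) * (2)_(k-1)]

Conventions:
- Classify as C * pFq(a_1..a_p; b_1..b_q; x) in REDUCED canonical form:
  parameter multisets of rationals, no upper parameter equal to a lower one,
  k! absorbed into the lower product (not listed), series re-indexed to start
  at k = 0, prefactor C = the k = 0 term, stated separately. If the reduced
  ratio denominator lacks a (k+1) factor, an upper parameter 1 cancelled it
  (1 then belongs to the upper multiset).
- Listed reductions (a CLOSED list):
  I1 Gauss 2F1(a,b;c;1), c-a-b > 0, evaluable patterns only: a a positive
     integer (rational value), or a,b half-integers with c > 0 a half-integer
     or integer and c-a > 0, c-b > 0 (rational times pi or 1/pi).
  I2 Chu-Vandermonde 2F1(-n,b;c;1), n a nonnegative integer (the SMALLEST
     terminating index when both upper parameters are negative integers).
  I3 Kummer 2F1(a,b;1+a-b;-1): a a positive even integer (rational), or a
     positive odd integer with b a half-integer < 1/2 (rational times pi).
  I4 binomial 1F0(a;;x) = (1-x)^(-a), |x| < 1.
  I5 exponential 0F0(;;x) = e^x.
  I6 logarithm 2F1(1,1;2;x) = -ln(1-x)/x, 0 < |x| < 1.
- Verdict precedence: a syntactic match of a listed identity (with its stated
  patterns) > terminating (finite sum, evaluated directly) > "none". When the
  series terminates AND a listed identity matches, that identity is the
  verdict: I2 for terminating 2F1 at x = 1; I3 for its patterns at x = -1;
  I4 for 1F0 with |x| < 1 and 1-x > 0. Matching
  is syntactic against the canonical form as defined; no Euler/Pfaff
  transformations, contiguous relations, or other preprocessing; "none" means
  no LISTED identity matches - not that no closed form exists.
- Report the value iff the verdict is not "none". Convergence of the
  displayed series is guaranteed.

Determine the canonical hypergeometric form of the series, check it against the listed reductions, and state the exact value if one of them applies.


Reduced: x = -2/3, 2F1, upper = {3/2, 5}, lower = {2}, C = -2/3. Verdict: none. No listed pattern accepts 2F1(3/2, 5; 2; -2/3).

Key observation: with t_0 = -2/3, (1)_k (C = -2/3, x = -2/3) is k! itself.
Step ratio: r(k) = (-2/3) * (k+3/2) (k+5) / [(k+2) (k+1)] - rational in k, leading ratio (-2/3); with t_0 = -2/3, classification follows.


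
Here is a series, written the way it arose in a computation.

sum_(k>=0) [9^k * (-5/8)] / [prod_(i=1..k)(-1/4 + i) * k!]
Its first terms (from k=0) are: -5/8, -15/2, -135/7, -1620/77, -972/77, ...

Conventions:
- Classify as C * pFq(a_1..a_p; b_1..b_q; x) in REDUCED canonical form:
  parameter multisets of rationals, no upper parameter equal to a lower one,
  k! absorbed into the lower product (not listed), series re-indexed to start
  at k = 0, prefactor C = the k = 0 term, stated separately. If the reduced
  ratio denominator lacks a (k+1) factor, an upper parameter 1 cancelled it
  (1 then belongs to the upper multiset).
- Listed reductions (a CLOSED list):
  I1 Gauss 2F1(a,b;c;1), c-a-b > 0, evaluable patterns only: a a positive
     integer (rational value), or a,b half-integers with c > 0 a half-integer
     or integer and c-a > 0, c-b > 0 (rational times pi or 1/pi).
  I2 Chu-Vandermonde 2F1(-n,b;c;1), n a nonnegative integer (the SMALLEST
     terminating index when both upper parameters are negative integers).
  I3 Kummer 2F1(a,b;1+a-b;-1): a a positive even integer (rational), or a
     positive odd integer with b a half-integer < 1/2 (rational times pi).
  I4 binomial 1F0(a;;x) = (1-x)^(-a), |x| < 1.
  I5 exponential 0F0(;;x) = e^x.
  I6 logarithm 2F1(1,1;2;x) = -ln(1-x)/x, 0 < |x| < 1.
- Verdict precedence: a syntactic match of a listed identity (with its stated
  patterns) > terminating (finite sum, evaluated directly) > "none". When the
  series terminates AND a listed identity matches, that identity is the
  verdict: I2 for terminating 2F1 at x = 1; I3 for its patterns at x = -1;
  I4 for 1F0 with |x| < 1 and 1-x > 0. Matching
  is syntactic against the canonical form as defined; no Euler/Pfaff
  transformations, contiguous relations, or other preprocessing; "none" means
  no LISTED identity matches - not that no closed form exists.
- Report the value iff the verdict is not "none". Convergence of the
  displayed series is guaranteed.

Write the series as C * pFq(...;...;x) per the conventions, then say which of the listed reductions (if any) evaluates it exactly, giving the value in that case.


With C = -5/8: the canonical form is 0F1(-; 3/4; 9). Verdict: none here - no I1-I6 shape fits x = 9 with lower {3/4}.

Key step: x = 9 and the lower running product (C = -5/8) is a rising factorial.
Consecutive-term ratio: r(k) = 9 * 1 / [(k+3/4) (k+1)] - rational; roots negated = parameters, x = 9, C = -5/8.


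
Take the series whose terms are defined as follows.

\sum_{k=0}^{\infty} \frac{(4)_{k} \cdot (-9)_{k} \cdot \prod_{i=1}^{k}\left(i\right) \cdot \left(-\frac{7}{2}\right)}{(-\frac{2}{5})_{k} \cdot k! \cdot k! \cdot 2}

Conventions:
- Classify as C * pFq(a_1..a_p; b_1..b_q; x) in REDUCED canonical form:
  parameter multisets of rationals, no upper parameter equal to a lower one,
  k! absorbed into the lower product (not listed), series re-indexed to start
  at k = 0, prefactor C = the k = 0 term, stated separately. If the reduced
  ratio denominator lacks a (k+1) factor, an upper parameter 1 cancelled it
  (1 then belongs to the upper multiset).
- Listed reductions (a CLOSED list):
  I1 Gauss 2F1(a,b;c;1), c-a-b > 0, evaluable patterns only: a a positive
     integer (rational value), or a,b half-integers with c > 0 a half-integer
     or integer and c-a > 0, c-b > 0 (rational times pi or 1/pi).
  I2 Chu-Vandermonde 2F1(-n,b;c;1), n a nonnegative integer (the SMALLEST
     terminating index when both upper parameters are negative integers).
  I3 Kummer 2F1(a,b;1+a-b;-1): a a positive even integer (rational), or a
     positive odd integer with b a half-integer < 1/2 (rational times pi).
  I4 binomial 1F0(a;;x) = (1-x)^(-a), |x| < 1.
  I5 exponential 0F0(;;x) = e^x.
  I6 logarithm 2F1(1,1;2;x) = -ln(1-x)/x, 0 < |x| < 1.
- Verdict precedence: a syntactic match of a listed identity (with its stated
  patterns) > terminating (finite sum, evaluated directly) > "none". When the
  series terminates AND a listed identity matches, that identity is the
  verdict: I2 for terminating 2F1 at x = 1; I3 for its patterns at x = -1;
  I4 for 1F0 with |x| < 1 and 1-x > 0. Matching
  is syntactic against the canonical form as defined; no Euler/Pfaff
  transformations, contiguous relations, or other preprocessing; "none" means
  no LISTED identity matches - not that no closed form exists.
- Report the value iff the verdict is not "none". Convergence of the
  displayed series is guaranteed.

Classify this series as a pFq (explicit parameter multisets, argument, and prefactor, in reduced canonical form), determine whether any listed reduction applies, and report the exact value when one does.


Reduced: x = 1, 2F1, upper = {-9, 4}, lower = {-\frac{2}{5}}, C = -\frac{7}{4}. Verdict at x = 1: Chu-Vandermonde (I2) matches (terminating 2F1 at x = 1 with n = 9, b = 4, c = -\frac{2}{5}). Hence: -\frac{119}{1748}.

The tell: with t_0 = -\frac{7}{4}, the parameter 1 appears in both the upper and lower lists and cancels.
Adjacent-term ratio: r(k) = 1 * (k-9) (k+4) / [(k-\frac{2}{5}) (k+1)] ; factor over Q: parameters, x = 1, and C = -\frac{7}{4}.


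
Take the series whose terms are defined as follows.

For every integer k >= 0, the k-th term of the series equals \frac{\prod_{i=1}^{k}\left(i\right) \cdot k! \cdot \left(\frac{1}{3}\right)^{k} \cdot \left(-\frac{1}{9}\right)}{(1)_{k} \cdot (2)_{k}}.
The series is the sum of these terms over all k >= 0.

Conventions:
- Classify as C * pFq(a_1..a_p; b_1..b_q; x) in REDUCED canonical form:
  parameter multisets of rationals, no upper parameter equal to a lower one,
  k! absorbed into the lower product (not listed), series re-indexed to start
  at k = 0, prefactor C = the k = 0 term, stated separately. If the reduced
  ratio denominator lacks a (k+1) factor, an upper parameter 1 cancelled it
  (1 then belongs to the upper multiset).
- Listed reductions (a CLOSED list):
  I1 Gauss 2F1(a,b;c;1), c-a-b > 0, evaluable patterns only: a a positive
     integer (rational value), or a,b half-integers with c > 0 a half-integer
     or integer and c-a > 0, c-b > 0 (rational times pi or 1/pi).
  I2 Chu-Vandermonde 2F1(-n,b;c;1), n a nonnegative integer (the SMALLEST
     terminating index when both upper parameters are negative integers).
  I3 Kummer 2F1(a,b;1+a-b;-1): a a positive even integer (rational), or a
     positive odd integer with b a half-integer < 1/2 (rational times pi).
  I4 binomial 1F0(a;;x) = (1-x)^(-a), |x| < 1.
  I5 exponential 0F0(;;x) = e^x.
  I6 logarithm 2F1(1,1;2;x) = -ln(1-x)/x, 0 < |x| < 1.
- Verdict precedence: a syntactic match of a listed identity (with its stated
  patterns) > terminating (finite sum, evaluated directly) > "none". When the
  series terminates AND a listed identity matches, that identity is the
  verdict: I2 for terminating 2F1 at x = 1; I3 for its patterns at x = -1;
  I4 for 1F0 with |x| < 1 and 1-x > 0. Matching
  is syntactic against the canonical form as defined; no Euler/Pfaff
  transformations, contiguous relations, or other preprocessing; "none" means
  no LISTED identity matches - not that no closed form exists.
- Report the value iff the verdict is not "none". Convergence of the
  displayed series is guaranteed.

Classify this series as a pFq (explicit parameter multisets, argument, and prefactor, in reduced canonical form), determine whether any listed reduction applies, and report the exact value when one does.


At argument \frac{1}{3}: a 2F1 with upper {1, 1}, lower {2}, scaled by C = -\frac{1}{9}. Verdict: the I6 logarithm reduction fires (the logarithm: parameters (1,1;2), x = \frac{1}{3}). Its exact value is \frac{1}{3} \cdot \ln\left(\frac{2}{3}\right).

First insight: x = \frac{1}{3} and the running product (prefactor -1/9) telescopes to a rising factorial.
Step ratio: r(k) = \frac{1}{3} * (k+1) (k+1) / [(k+2) (k+1)] - rational in k. x = \frac{1}{3}; t_0 = -\frac{1}{9}; negate the roots.


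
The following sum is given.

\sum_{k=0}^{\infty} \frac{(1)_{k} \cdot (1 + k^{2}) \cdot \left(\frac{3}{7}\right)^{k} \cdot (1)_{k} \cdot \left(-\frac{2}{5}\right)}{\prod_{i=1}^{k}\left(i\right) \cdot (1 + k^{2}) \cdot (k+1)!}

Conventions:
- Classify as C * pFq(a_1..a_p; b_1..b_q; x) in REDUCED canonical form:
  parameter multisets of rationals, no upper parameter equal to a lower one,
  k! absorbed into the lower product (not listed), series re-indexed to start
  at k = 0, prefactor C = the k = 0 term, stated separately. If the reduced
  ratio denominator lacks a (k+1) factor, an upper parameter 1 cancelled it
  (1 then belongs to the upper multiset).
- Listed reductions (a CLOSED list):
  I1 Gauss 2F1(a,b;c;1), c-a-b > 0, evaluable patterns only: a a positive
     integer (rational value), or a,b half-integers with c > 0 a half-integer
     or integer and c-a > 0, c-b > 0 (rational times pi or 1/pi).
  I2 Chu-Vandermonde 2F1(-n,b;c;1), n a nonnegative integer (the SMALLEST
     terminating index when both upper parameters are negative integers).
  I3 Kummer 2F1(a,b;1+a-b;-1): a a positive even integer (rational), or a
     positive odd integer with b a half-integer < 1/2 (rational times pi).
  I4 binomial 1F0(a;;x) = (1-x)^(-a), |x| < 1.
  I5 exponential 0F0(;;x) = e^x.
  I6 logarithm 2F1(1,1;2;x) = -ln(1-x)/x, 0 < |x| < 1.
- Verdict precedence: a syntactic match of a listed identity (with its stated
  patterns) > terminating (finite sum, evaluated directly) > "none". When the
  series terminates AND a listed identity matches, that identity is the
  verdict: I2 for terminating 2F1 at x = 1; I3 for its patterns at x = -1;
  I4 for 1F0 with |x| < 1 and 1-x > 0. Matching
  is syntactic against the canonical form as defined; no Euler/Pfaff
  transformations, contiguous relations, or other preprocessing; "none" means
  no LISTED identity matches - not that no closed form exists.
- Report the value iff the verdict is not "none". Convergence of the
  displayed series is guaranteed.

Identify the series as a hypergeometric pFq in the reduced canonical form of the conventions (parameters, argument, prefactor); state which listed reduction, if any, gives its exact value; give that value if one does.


x = \frac{3}{7} here; the reduced form reads 2F1, upper {1, 1}, lower {2}, C = -\frac{2}{5}. Verdict: this is the I6 logarithm reduction (the logarithm: parameters (1,1;2), x = \frac{3}{7}). Value: \frac{14}{15} \cdot \ln\left(\frac{4}{7}\right).

Key step: t_0 = -\frac{2}{5} here, and the product of the first k integers (C = -2/5, x = 3/7) is k!.
Consecutive-term ratio: r(k) = \frac{3}{7} * (k+1) (k+1) / [(k+2) (k+1)] - rational in k, leading ratio \frac{3}{7}; with t_0 = -\frac{2}{5}, classification follows.


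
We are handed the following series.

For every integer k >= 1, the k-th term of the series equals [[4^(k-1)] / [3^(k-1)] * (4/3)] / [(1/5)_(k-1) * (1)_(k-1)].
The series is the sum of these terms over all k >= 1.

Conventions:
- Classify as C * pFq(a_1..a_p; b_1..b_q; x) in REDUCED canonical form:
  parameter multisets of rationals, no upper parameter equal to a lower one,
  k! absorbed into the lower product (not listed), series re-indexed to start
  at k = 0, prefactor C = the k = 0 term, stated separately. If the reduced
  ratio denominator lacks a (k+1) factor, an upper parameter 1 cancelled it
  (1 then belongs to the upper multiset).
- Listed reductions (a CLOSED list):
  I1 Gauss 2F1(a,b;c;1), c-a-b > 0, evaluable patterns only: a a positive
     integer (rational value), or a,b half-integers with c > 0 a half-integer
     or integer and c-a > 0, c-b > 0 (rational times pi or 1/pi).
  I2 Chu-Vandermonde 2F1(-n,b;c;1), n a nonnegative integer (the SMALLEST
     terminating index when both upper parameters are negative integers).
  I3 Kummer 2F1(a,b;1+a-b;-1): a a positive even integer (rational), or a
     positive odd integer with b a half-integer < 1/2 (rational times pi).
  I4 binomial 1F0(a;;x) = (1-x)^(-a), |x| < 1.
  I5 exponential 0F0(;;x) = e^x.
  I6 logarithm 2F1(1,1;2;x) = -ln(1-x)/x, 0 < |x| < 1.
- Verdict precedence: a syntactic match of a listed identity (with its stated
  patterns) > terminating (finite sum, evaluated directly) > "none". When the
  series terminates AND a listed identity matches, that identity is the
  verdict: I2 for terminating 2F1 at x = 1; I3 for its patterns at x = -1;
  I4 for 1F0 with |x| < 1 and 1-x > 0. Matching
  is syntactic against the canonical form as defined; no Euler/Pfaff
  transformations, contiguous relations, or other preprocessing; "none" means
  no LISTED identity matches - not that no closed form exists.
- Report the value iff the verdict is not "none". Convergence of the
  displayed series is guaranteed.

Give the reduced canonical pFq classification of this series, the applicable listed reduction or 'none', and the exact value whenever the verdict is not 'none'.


The tell: t_0 = 4/3 here, and the two geometric factors (C = 4/3, x = 4/3) combine into one argument.
Step ratio: r(k) = (4/3) * 1 / [(k+1/5) (k+1)] - poly over poly, x = (4/3) from leading terms; C = 4/3 at k = 0.

Reduced: x = 4/3, 0F1, upper = {-}, lower = {1/5}, C = 4/3. Verdict: none. No listed pattern accepts 0F1(-; 1/5; 4/3).


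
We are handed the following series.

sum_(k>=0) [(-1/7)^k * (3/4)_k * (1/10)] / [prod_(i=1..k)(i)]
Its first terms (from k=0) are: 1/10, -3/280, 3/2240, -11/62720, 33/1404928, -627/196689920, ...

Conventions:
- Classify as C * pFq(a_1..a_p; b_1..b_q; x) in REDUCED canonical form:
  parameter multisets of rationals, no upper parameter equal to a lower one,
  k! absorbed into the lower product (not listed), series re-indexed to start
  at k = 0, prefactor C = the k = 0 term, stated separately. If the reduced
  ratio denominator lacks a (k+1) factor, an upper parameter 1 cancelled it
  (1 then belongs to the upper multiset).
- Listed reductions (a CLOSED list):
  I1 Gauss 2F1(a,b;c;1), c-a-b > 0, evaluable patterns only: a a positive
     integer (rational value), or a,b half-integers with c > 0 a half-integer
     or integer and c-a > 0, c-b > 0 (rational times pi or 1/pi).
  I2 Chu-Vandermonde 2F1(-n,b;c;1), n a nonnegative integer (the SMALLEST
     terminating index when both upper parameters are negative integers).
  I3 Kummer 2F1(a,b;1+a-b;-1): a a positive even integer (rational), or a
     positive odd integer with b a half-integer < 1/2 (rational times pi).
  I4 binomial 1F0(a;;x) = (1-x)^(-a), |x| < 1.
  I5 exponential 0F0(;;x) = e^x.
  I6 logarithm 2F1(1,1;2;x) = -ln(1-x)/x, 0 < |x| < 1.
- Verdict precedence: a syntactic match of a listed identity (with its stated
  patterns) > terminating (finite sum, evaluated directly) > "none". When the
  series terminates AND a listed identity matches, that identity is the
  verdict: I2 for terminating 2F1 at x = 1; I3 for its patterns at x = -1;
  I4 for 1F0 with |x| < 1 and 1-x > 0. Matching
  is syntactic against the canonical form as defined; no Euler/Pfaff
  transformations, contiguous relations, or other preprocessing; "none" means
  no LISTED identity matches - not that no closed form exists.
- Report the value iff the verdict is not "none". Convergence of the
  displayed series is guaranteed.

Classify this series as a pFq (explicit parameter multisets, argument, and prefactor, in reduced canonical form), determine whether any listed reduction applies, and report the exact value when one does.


With C = 1/10: the canonical form is 1F0(3/4; -; -1/7). Verdict: the binomial series (I4) matches (the 1F0 binomial series: exponent -3/4, x = -1/7). Hence: (1/10) * (8/7)^(-3/4).

The tell: t_0 = 1/10 here, and the product of the first k integers (C = 1/10) is k!.
Ratio: r(k) = (-1/7) * (k+3/4) / [(k+1)] ; factor over Q: parameters, x = (-1/7), and C = 1/10.


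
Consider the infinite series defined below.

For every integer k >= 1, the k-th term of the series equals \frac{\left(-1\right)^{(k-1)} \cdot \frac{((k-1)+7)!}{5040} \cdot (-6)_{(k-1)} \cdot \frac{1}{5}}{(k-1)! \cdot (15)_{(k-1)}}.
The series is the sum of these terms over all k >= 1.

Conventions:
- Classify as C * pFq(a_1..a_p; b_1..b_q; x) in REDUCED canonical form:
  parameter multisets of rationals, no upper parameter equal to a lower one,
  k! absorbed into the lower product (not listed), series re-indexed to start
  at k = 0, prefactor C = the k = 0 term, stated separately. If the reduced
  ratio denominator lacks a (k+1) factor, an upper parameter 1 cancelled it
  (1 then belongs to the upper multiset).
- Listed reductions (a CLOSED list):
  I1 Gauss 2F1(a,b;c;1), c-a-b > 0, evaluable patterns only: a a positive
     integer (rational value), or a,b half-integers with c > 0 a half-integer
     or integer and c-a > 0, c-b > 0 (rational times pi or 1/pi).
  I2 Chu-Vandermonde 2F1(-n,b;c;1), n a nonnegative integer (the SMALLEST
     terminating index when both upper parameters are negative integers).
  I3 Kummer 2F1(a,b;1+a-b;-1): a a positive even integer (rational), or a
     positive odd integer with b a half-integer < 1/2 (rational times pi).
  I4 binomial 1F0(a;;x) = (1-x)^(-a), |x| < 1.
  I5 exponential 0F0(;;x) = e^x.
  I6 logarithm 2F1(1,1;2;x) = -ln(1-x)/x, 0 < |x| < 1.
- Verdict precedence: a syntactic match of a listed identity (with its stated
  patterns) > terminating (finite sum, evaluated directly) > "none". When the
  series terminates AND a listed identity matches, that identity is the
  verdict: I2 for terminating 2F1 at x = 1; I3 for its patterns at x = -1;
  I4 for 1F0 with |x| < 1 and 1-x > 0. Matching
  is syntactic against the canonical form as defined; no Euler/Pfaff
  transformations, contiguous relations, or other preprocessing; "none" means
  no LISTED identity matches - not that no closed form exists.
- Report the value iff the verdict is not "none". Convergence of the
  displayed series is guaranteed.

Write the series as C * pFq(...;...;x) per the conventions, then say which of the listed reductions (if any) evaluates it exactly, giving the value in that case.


This is \frac{1}{5} * 2F1(-6, 8; 15; -1) in reduced canonical form. Verdict (x = -1): Kummer's theorem (I3) applies (x = -1; c = 15 equals 1+a-b for upper {-6, 8}: listed pattern). Hence: \frac{143}{50}.

The tell: x = -1 and the factorial ratio (prefactor 1/5) (k+a-1)!/(a-1)! is a rising factorial (a)_k.
Consecutive-term ratio: r(k) = -1 * (k-6) (k+8) / [(k+15) (k+1)] - poly over poly, x = -1 from leading terms; C = \frac{1}{5} at k = 0.


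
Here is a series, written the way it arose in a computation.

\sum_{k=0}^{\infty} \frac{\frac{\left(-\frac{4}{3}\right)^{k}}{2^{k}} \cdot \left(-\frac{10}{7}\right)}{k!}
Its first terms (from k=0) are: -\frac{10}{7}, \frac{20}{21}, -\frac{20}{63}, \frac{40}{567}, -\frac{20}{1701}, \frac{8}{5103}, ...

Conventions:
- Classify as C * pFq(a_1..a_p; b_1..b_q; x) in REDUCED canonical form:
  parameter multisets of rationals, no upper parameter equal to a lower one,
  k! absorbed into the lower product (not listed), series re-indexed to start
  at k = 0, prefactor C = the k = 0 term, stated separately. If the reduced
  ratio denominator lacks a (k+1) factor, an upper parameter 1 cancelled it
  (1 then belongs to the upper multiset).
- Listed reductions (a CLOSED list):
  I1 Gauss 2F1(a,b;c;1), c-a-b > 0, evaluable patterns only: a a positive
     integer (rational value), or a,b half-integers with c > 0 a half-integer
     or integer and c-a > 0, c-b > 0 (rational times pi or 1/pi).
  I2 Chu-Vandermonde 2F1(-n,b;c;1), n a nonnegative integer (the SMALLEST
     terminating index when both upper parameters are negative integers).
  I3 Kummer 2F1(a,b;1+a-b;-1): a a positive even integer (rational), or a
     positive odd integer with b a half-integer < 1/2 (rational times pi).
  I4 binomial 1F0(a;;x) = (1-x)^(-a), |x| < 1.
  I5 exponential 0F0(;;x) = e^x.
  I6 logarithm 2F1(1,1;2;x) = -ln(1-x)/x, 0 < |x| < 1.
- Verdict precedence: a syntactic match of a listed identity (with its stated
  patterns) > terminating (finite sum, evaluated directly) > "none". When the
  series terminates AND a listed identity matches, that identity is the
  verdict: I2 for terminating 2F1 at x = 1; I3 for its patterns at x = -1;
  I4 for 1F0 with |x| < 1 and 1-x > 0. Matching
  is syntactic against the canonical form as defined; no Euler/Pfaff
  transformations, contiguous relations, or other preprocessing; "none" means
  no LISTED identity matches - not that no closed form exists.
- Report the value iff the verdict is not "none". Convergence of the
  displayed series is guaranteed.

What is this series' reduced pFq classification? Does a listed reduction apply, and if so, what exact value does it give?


With C = -\frac{10}{7}: the canonical form is 0F0(-; -; -\frac{2}{3}). Verdict: this is the I5 exponential reduction (the 0F0 exponential series at x = -\frac{2}{3}). Sum: \left(-\frac{10}{7}\right) \cdot e^{-\frac{2}{3}}.

Key observation: with t_0 = -\frac{10}{7}, the two k-th powers (prefactor -10/7) combine into one argument.
Term ratio: r(k) = -\frac{2}{3} * 1 / [(k+1)] - rational; roots negated = parameters, x = -\frac{2}{3}, C = -\frac{10}{7}.
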